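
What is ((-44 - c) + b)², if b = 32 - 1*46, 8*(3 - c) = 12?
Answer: 14161/4 ≈ 3540.3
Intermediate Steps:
c = 3/2 (c = 3 - ⅛*12 = 3 - 3/2 = 3/2 ≈ 1.5000)
b = -14 (b = 32 - 46 = -14)
((-44 - c) + b)² = ((-44 - 1*3/2) - 14)² = ((-44 - 3/2) - 14)² = (-91/2 - 14)² = (-119/2)² = 14161/4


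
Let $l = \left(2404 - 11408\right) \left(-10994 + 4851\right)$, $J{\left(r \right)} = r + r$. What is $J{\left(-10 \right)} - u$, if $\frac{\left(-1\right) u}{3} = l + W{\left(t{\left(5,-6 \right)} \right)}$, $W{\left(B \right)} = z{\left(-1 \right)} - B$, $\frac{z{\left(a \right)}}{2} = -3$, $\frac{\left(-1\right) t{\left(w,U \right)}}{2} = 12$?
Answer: $165934750$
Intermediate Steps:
$J{\left(r \right)} = 2 r$
$t{\left(w,U \right)} = -24$ ($t{\left(w,U \right)} = \left(-2\right) 12 = -24$)
$z{\left(a \right)} = -6$ ($z{\left(a \right)} = 2 \left(-3\right) = -6$)
$l = 55311572$ ($l = \left(-9004\right) \left(-6143\right) = 55311572$)
$W{\left(B \right)} = -6 - B$
$u = -165934770$ ($u = - 3 \left(55311572 - -18\right) = - 3 \left(55311572 + \left(-6 + 24\right)\right) = - 3 \left(55311572 + 18\right) = \left(-3\right) 55311590 = -165934770$)
$J{\left(-10 \right)} - u = 2 \left(-10\right) - -165934770 = -20 + 165934770 = 165934750$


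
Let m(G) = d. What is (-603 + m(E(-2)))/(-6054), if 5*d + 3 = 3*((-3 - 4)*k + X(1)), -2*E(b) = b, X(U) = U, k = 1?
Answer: 506/5045 ≈ 0.10030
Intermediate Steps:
E(b) = -b/2
d = -21/5 (d = -⅗ + (3*((-3 - 4)*1 + 1))/5 = -⅗ + (3*(-7*1 + 1))/5 = -⅗ + (3*(-7 + 1))/5 = -⅗ + (3*(-6))/5 = -⅗ + (⅕)*(-18) = -⅗ - 18/5 = -21/5 ≈ -4.2000)
m(G) = -21/5
(-603 + m(E(-2)))/(-6054) = (-603 - 21/5)/(-6054) = -3036/5*(-1/6054) = 506/5045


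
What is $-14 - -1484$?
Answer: $1470$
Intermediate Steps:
$-14 - -1484 = -14 + 1484 = 1470$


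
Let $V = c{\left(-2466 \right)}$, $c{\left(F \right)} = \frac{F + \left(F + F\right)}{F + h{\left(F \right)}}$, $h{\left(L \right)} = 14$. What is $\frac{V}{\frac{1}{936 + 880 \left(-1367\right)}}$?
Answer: $- \frac{2223143388}{613} \approx -3.6267 \cdot 10^{6}$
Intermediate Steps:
$c{\left(F \right)} = \frac{3 F}{14 + F}$ ($c{\left(F \right)} = \frac{F + \left(F + F\right)}{F + 14} = \frac{F + 2 F}{14 + F} = \frac{3 F}{14 + F}$)
$V = \frac{3699}{1226}$ ($V = 3 \left(-2466\right) \frac{1}{14 - 2466} = 3 \left(-2466\right) \frac{1}{-2452} = 3 \left(-2466\right) \left(- \frac{1}{2452}\right) = \frac{3699}{1226} \approx 3.0171$)
$\frac{V}{\frac{1}{936 + 880 \left(-1367\right)}} = \frac{3699}{1226 \frac{1}{936 + 880 \left(-1367\right)}} = \frac{3699}{1226 \frac{1}{936 - 1202960}} = \frac{3699}{1226 \frac{1}{-1202024}} = \frac{3699}{1226 \left(- \frac{1}{1202024}\right)} = \frac{3699}{1226} \left(-1202024\right) = - \frac{2223143388}{613}$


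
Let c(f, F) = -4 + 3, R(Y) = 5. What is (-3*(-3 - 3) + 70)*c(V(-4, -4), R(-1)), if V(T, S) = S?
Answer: -88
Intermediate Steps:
c(f, F) = -1
(-3*(-3 - 3) + 70)*c(V(-4, -4), R(-1)) = (-3*(-3 - 3) + 70)*(-1) = (-3*(-6) + 70)*(-1) = (18 + 70)*(-1) = 88*(-1) = -88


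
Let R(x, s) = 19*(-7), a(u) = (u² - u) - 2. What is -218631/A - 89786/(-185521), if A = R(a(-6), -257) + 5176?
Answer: -13369283651/311860801 ≈ -42.869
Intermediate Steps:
a(u) = -2 + u² - u
R(x, s) = -133
A = 5043 (A = -133 + 5176 = 5043)
-218631/A - 89786/(-185521) = -218631/5043 - 89786/(-185521) = -218631*1/5043 - 89786*(-1/185521) = -72877/1681 + 89786/185521 = -13369283651/311860801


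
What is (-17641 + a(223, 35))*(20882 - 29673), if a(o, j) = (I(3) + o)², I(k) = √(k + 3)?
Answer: -282138354 - 3920786*√6 ≈ -2.9174e+8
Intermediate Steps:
I(k) = √(3 + k)
a(o, j) = (o + √6)² (a(o, j) = (√(3 + 3) + o)² = (√6 + o)² = (o + √6)²)
(-17641 + a(223, 35))*(20882 - 29673) = (-17641 + (223 + √6)²)*(20882 - 29673) = (-17641 + (223 + √6)²)*(-8791) = 155082031 - 8791*(223 + √6)²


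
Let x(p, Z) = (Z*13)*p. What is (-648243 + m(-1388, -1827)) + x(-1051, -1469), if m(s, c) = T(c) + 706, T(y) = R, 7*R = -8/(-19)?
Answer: 2583313538/133 ≈ 1.9423e+7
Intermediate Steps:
R = 8/133 (R = (-8/(-19))/7 = (-8*(-1/19))/7 = (⅐)*(8/19) = 8/133 ≈ 0.060150)
T(y) = 8/133
m(s, c) = 93906/133 (m(s, c) = 8/133 + 706 = 93906/133)
x(p, Z) = 13*Z*p (x(p, Z) = (13*Z)*p = 13*Z*p)
(-648243 + m(-1388, -1827)) + x(-1051, -1469) = (-648243 + 93906/133) + 13*(-1469)*(-1051) = -86122413/133 + 20070947 = 2583313538/133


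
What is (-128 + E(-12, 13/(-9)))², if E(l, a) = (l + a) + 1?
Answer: 1597696/81 ≈ 19725.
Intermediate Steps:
E(l, a) = 1 + a + l (E(l, a) = (a + l) + 1 = 1 + a + l)
(-128 + E(-12, 13/(-9)))² = (-128 + (1 + 13/(-9) - 12))² = (-128 + (1 + 13*(-⅑) - 12))² = (-128 + (1 - 13/9 - 12))² = (-128 - 112/9)² = (-1264/9)² = 1597696/81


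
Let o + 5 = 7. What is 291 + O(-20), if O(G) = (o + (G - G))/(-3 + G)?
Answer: 6691/23 ≈ 290.91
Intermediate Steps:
o = 2 (o = -5 + 7 = 2)
O(G) = 2/(-3 + G) (O(G) = (2 + (G - G))/(-3 + G) = (2 + 0)/(-3 + G) = 2/(-3 + G))
291 + O(-20) = 291 + 2/(-3 - 20) = 291 + 2/(-23) = 291 + 2*(-1/23) = 291 - 2/23 = 6691/23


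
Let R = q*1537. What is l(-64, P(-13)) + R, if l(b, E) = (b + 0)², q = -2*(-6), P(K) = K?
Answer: 22540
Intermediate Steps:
q = 12
l(b, E) = b²
R = 18444 (R = 12*1537 = 18444)
l(-64, P(-13)) + R = (-64)² + 18444 = 4096 + 18444 = 22540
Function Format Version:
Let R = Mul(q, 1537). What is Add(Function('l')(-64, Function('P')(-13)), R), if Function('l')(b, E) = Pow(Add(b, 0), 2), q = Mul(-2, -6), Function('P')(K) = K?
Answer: 22540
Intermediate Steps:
q = 12
Function('l')(b, E) = Pow(b, 2)
R = 18444 (R = Mul(12, 1537) = 18444)
Add(Function('l')(-64, Function('P')(-13)), R) = Add(Pow(-64, 2), 18444) = Add(4096, 18444) = 22540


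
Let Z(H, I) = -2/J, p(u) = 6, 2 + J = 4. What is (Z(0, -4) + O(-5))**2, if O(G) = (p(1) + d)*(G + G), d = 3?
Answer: 8281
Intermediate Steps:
J = 2 (J = -2 + 4 = 2)
Z(H, I) = -1 (Z(H, I) = -2/2 = -2*1/2 = -1)
O(G) = 18*G (O(G) = (6 + 3)*(G + G) = 9*(2*G) = 18*G)
(Z(0, -4) + O(-5))**2 = (-1 + 18*(-5))**2 = (-1 - 90)**2 = (-91)**2 = 8281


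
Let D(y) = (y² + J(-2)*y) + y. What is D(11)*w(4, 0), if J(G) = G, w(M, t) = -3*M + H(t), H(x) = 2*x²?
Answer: -1320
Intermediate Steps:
w(M, t) = -3*M + 2*t²
D(y) = y² - y (D(y) = (y² - 2*y) + y = y² - y)
D(11)*w(4, 0) = (11*(-1 + 11))*(-3*4 + 2*0²) = (11*10)*(-12 + 2*0) = 110*(-12 + 0) = 110*(-12) = -1320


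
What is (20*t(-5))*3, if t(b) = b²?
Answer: 1500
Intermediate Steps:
(20*t(-5))*3 = (20*(-5)²)*3 = (20*25)*3 = 500*3 = 1500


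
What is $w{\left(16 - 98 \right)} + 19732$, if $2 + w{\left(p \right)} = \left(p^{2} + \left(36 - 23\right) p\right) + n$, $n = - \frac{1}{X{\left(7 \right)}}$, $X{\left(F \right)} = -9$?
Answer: $\frac{228493}{9} \approx 25388.0$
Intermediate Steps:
$n = \frac{1}{9}$ ($n = - \frac{1}{-9} = \left(-1\right) \left(- \frac{1}{9}\right) = \frac{1}{9} \approx 0.11111$)
$w{\left(p \right)} = - \frac{17}{9} + p^{2} + 13 p$ ($w{\left(p \right)} = -2 + \left(\left(p^{2} + \left(36 - 23\right) p\right) + \frac{1}{9}\right) = -2 + \left(\left(p^{2} + 13 p\right) + \frac{1}{9}\right) = -2 + \left(\frac{1}{9} + p^{2} + 13 p\right) = - \frac{17}{9} + p^{2} + 13 p$)
$w{\left(16 - 98 \right)} + 19732 = \left(- \frac{17}{9} + \left(16 - 98\right)^{2} + 13 \left(16 - 98\right)\right) + 19732 = \left(- \frac{17}{9} + \left(-82\right)^{2} + 13 \left(-82\right)\right) + 19732 = \left(- \frac{17}{9} + 6724 - 1066\right) + 19732 = \frac{50905}{9} + 19732 = \frac{228493}{9}$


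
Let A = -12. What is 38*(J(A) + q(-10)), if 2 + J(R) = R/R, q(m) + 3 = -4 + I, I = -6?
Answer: -532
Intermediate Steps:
q(m) = -13 (q(m) = -3 + (-4 - 6) = -3 - 10 = -13)
J(R) = -1 (J(R) = -2 + R/R = -2 + 1 = -1)
38*(J(A) + q(-10)) = 38*(-1 - 13) = 38*(-14) = -532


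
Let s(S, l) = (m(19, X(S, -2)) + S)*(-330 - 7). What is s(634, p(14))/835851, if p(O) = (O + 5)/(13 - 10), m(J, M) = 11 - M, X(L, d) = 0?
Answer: -72455/278617 ≈ -0.26005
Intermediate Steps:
p(O) = 5/3 + O/3 (p(O) = (5 + O)/3 = (5 + O)*(1/3) = 5/3 + O/3)
s(S, l) = -3707 - 337*S (s(S, l) = ((11 - 1*0) + S)*(-330 - 7) = ((11 + 0) + S)*(-337) = (11 + S)*(-337) = -3707 - 337*S)
s(634, p(14))/835851 = (-3707 - 337*634)/835851 = (-3707 - 213658)*(1/835851) = -217365*1/835851 = -72455/278617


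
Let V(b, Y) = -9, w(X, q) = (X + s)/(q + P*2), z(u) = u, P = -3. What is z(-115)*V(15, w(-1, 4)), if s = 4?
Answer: 1035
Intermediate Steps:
w(X, q) = (4 + X)/(-6 + q) (w(X, q) = (X + 4)/(q - 3*2) = (4 + X)/(q - 6) = (4 + X)/(-6 + q))
z(-115)*V(15, w(-1, 4)) = -115*(-9) = 1035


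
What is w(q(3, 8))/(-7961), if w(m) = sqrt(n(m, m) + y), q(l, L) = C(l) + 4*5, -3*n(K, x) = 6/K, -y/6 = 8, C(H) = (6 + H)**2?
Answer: -5*I*sqrt(19594)/804061 ≈ -0.00087045*I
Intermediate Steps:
y = -48 (y = -6*8 = -48)
n(K, x) = -2/K
q(l, L) = 20 + (6 + l)**2 (q(l, L) = (6 + l)**2 + 4*5 = (6 + l)**2 + 20 = 20 + (6 + l)**2)
w(m) = sqrt(-48 - 2/m) (w(m) = sqrt(-2/m - 48) = sqrt(-48 - 2/m))
w(q(3, 8))/(-7961) = sqrt(-48 - 2/(20 + (6 + 3)**2))/(-7961) = sqrt(-48 - 2/(20 + 9**2))*(-1/7961) = sqrt(-48 - 2/(20 + 81))*(-1/7961) = sqrt(-48 - 2/101)*(-1/7961) = sqrt(-4850/101)*(-1/7961) = (5*I*sqrt(19594)/101)*(-1/7961) = -5*I*sqrt(19594)/804061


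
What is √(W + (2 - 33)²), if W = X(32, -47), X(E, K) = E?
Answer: √993 ≈ 31.512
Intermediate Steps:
W = 32
√(W + (2 - 33)²) = √(32 + (2 - 33)²) = √(32 + (-31)²) = √(32 + 961) = √993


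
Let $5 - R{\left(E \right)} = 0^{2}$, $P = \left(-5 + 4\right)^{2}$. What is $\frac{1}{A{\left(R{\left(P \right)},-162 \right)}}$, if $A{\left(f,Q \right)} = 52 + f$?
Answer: $\frac{1}{57} \approx 0.017544$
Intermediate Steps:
$P = 1$ ($P = \left(-1\right)^{2} = 1$)
$R{\left(E \right)} = 5$ ($R{\left(E \right)} = 5 - 0^{2} = 5 - 0 = 5 + 0 = 5$)
$\frac{1}{A{\left(R{\left(P \right)},-162 \right)}} = \frac{1}{52 + 5} = \frac{1}{57}$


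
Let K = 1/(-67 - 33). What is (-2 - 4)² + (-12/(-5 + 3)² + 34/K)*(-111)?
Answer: 377769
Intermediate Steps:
K = -1/100 (K = 1/(-100) = -1/100 ≈ -0.010000)
(-2 - 4)² + (-12/(-5 + 3)² + 34/K)*(-111) = (-2 - 4)² + (-12/(-5 + 3)² + 34/(-1/100))*(-111) = (-6)² + (-12/((-2)²) + 34*(-100))*(-111) = 36 + (-12/4 - 3400)*(-111) = 36 + (-12*¼ - 3400)*(-111) = 36 + (-3 - 3400)*(-111) = 36 - 3403*(-111) = 36 + 377733 = 377769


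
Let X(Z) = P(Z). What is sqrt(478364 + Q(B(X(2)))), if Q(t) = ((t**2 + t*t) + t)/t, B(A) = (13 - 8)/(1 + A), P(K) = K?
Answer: sqrt(4305315)/3 ≈ 691.64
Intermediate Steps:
X(Z) = Z
B(A) = 5/(1 + A)
Q(t) = (t + 2*t**2)/t (Q(t) = ((t**2 + t**2) + t)/t = (2*t**2 + t)/t = (t + 2*t**2)/t)
sqrt(478364 + Q(B(X(2)))) = sqrt(478364 + (1 + 2*(5/(1 + 2)))) = sqrt(478364 + (1 + 2*(5/3))) = sqrt(478364 + (1 + 10/3)) = sqrt(478364 + 13/3) = sqrt(1435105/3) = sqrt(4305315)/3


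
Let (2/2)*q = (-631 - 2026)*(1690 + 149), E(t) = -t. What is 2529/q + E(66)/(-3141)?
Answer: 34949681/1705291827 ≈ 0.020495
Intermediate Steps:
q = -4886223 (q = (-631 - 2026)*(1690 + 149) = -2657*1839 = -4886223)
2529/q + E(66)/(-3141) = 2529/(-4886223) - 1*66/(-3141) = 2529*(-1/4886223) - 66*(-1/3141) = -843/1628741 + 22/1047 = 34949681/1705291827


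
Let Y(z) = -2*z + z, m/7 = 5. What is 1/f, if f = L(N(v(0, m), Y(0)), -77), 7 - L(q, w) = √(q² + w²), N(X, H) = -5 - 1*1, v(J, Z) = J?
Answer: -7/5916 - √5965/5916 ≈ -0.014238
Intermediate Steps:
m = 35 (m = 7*5 = 35)
Y(z) = -z
N(X, H) = -6 (N(X, H) = -5 - 1 = -6)
L(q, w) = 7 - √(q² + w²)
f = 7 - √5965 (f = 7 - √((-6)² + (-77)²) = 7 - √(36 + 5929) = 7 - √5965 ≈ -70.233)
1/f = 1/(7 - √5965)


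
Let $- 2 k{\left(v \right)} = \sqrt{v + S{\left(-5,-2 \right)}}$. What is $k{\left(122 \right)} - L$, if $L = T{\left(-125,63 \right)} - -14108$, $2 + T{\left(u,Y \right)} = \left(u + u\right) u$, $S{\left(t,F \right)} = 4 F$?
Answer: $-45356 - \frac{\sqrt{114}}{2} \approx -45361.0$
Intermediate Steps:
$T{\left(u,Y \right)} = -2 + 2 u^{2}$ ($T{\left(u,Y \right)} = -2 + \left(u + u\right) u = -2 + 2 u u = -2 + 2 u^{2}$)
$L = 45356$ ($L = \left(-2 + 2 \left(-125\right)^{2}\right) - -14108 = \left(-2 + 2 \cdot 15625\right) + 14108 = \left(-2 + 31250\right) + 14108 = 31248 + 14108 = 45356$)
$k{\left(v \right)} = - \frac{\sqrt{-8 + v}}{2}$ ($k{\left(v \right)} = - \frac{\sqrt{v + 4 \left(-2\right)}}{2} = - \frac{\sqrt{v - 8}}{2} = - \frac{\sqrt{-8 + v}}{2}$)
$k{\left(122 \right)} - L = - \frac{\sqrt{-8 + 122}}{2} - 45356 = - \frac{\sqrt{114}}{2} - 45356 = -45356 - \frac{\sqrt{114}}{2}$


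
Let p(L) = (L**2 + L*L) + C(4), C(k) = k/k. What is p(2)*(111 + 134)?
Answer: 2205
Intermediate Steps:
C(k) = 1
p(L) = 1 + 2*L**2 (p(L) = (L**2 + L*L) + 1 = (L**2 + L**2) + 1 = 2*L**2 + 1 = 1 + 2*L**2)
p(2)*(111 + 134) = (1 + 2*2**2)*(111 + 134) = (1 + 2*4)*245 = (1 + 8)*245 = 9*245 = 2205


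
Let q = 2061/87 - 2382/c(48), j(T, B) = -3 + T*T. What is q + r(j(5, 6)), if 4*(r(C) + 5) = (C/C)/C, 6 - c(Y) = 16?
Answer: 3278057/12760 ≈ 256.90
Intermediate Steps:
c(Y) = -10 (c(Y) = 6 - 1*16 = 6 - 16 = -10)
j(T, B) = -3 + T**2
r(C) = -5 + 1/(4*C) (r(C) = -5 + ((C/C)/C)/4 = -5 + (1/C)/4 = -5 + 1/(4*C))
q = 37974/145 (q = 2061/87 - 2382/(-10) = 2061*(1/87) - 2382*(-1/10) = 687/29 + 1191/5 = 37974/145 ≈ 261.89)
q + r(j(5, 6)) = 37974/145 + (-5 + 1/(4*(-3 + 5**2))) = 37974/145 + (-5 + 1/(4*(-3 + 25))) = 37974/145 + (-5 + (1/4)/22) = 37974/145 + (-5 + (1/4)*(1/22)) = 37974/145 + (-5 + 1/88) = 37974/145 - 439/88 = 3278057/12760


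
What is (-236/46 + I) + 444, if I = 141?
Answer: 13337/23 ≈ 579.87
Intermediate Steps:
(-236/46 + I) + 444 = (-236/46 + 141) + 444 = (-236*1/46 + 141) + 444 = (-118/23 + 141) + 444 = 3125/23 + 444 = 13337/23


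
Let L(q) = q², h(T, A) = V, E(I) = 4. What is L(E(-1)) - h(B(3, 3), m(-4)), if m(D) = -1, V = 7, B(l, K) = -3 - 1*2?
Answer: 9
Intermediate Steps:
B(l, K) = -5 (B(l, K) = -3 - 2 = -5)
h(T, A) = 7
L(E(-1)) - h(B(3, 3), m(-4)) = 4² - 1*7 = 16 - 7 = 9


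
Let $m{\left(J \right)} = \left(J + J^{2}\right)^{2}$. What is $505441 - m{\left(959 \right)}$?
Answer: $-847577504159$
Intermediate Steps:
$505441 - m{\left(959 \right)} = 505441 - 959^{2} \left(1 + 959\right)^{2} = 505441 - 919681 \cdot 960^{2} = 505441 - 919681 \cdot 921600 = 505441 - 847578009600 = -847577504159$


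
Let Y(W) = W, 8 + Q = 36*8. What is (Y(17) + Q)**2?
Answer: 88209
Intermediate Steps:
Q = 280 (Q = -8 + 36*8 = -8 + 288 = 280)
(Y(17) + Q)**2 = (17 + 280)**2 = 297**2 = 88209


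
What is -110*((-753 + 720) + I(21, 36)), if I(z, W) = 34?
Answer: -110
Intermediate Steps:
-110*((-753 + 720) + I(21, 36)) = -110*((-753 + 720) + 34) = -110*(-33 + 34) = -110*1 = -110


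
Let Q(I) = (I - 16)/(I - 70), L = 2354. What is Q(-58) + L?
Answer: 150693/64 ≈ 2354.6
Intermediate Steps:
Q(I) = (-16 + I)/(-70 + I)
Q(-58) + L = (-16 - 58)/(-70 - 58) + 2354 = -74/(-128) + 2354 = -1/128*(-74) + 2354 = 37/64 + 2354 = 150693/64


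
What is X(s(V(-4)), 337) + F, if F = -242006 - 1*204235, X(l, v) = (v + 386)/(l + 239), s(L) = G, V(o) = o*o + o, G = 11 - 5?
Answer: -109328322/245 ≈ -4.4624e+5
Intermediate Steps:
G = 6
V(o) = o + o² (V(o) = o² + o = o + o²)
s(L) = 6
X(l, v) = (386 + v)/(239 + l)
F = -446241 (F = -242006 - 204235 = -446241)
X(s(V(-4)), 337) + F = (386 + 337)/(239 + 6) - 446241 = 723/245 - 446241 = -109328322/245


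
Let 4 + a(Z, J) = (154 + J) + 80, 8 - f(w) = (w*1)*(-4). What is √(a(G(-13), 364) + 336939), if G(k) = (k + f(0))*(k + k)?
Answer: √337533 ≈ 580.98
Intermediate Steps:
f(w) = 8 + 4*w (f(w) = 8 - w*1*(-4) = 8 - w*(-4) = 8 - (-4)*w = 8 + 4*w)
G(k) = 2*k*(8 + k) (G(k) = (k + (8 + 4*0))*(k + k) = (k + (8 + 0))*(2*k) = (k + 8)*(2*k) = (8 + k)*(2*k) = 2*k*(8 + k))
a(Z, J) = 230 + J (a(Z, J) = -4 + ((154 + J) + 80) = -4 + (234 + J) = 230 + J)
√(a(G(-13), 364) + 336939) = √((230 + 364) + 336939) = √(594 + 336939) = √337533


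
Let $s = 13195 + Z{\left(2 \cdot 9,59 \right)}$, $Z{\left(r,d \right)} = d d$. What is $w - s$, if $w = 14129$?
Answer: $-2547$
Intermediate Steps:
$Z{\left(r,d \right)} = d^{2}$
$s = 16676$ ($s = 13195 + 59^{2} = 13195 + 3481 = 16676$)
$w - s = 14129 - 16676 = -2547$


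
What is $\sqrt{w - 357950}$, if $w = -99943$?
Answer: $9 i \sqrt{5653} \approx 676.68 i$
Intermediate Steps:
$\sqrt{w - 357950} = \sqrt{-99943 - 357950} = \sqrt{-457893} = 9 i \sqrt{5653}$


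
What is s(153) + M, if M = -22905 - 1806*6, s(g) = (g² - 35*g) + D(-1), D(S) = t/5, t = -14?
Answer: -78449/5 ≈ -15690.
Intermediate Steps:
D(S) = -14/5
s(g) = -14/5 + g² - 35*g (s(g) = (g² - 35*g) - 14/5 = -14/5 + g² - 35*g)
M = -33741 (M = -22905 - 10836 = -33741)
s(153) + M = (-14/5 + 153² - 35*153) - 33741 = (-14/5 + 23409 - 5355) - 33741 = 90256/5 - 33741 = -78449/5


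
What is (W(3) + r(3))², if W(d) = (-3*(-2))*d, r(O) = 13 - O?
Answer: 784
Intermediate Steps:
W(d) = 6*d
(W(3) + r(3))² = (6*3 + (13 - 1*3))² = (18 + (13 - 3))² = (18 + 10)² = 28² = 784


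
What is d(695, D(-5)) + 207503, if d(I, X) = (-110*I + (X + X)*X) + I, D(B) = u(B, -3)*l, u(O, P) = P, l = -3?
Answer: 131910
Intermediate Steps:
D(B) = 9 (D(B) = -3*(-3) = 9)
d(I, X) = -109*I + 2*X**2 (d(I, X) = (-110*I + (2*X)*X) + I = (-110*I + 2*X**2) + I = -109*I + 2*X**2)
d(695, D(-5)) + 207503 = (-109*695 + 2*9**2) + 207503 = (-75755 + 2*81) + 207503 = (-75755 + 162) + 207503 = -75593 + 207503 = 131910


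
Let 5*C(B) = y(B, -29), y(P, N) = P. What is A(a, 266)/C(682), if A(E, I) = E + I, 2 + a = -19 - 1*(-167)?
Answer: 1030/341 ≈ 3.0205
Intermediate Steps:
a = 146 (a = -2 + (-19 - 1*(-167)) = -2 + (-19 + 167) = -2 + 148 = 146)
C(B) = B/5
A(a, 266)/C(682) = (146 + 266)/(((1/5)*682)) = 412/(682/5) = 412*(5/682) = 1030/341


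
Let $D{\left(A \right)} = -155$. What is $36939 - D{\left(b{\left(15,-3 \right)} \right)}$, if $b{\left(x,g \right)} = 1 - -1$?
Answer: $37094$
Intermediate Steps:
$b{\left(x,g \right)} = 2$ ($b{\left(x,g \right)} = 1 + 1 = 2$)
$36939 - D{\left(b{\left(15,-3 \right)} \right)} = 36939 - -155 = 36939 + 155 = 37094$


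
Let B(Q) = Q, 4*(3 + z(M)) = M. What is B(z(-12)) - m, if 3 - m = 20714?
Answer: 20705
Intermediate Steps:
m = -20711 (m = 3 - 1*20714 = 3 - 20714 = -20711)
z(M) = -3 + M/4
B(z(-12)) - m = (-3 + (¼)*(-12)) - 1*(-20711) = (-3 - 3) + 20711 = -6 + 20711 = 20705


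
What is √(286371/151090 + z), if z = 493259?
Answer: √11260252501812290/151090 ≈ 702.33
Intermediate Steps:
√(286371/151090 + z) = √(286371/151090 + 493259) = √(74526788681/151090) = √11260252501812290/151090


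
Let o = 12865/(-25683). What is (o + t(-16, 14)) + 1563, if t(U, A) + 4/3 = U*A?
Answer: 11447476/8561 ≈ 1337.2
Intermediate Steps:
o = -12865/25683 (o = 12865*(-1/25683) = -12865/25683 ≈ -0.50091)
t(U, A) = -4/3 + A*U (t(U, A) = -4/3 + U*A = -4/3 + A*U)
(o + t(-16, 14)) + 1563 = (-12865/25683 + (-4/3 + 14*(-16))) + 1563 = (-12865/25683 + (-4/3 - 224)) + 1563 = (-12865/25683 - 676/3) + 1563 = -1933367/8561 + 1563 = 11447476/8561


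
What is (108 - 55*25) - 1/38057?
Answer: -48218220/38057 ≈ -1267.0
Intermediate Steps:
(108 - 55*25) - 1/38057 = (108 - 1375) - 1*1/38057 = -1267 - 1/38057 = -48218220/38057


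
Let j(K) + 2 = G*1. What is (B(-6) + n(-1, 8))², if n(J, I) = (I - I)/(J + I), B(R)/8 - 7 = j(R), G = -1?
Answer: 1024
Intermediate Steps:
j(K) = -3 (j(K) = -2 - 1*1 = -2 - 1 = -3)
B(R) = 32 (B(R) = 56 + 8*(-3) = 56 - 24 = 32)
n(J, I) = 0 (n(J, I) = 0/(I + J) = 0)
(B(-6) + n(-1, 8))² = (32 + 0)² = 32² = 1024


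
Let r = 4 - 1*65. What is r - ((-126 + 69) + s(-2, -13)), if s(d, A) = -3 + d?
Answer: 1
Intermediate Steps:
r = -61 (r = 4 - 65 = -61)
r - ((-126 + 69) + s(-2, -13)) = -61 - ((-126 + 69) + (-3 - 2)) = -61 - (-57 - 5) = -61 - 1*(-62) = -61 + 62 = 1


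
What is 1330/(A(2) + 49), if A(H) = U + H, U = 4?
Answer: 266/11 ≈ 24.182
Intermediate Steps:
A(H) = 4 + H
1330/(A(2) + 49) = 1330/((4 + 2) + 49) = 1330/(6 + 49) = 1330/55 = (1/55)*1330 = 266/11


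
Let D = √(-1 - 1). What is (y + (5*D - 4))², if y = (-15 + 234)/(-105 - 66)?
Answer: (301 - 285*I*√2)²/3249 ≈ -22.114 - 74.68*I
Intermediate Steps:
D = I*√2 (D = √(-2) = I*√2 ≈ 1.4142*I)
y = -73/57 (y = 219/(-171) = 219*(-1/171) = -73/57 ≈ -1.2807)
(y + (5*D - 4))² = (-73/57 + (5*(I*√2) - 4))² = (-73/57 + (5*I*√2 - 4))² = (-73/57 + (-4 + 5*I*√2))² = (-301/57 + 5*I*√2)²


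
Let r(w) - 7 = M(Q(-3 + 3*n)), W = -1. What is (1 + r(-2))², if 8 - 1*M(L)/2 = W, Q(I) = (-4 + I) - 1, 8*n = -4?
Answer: 676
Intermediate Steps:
n = -½ (n = (⅛)*(-4) = -½ ≈ -0.50000)
Q(I) = -5 + I
M(L) = 18 (M(L) = 16 - 2*(-1) = 16 + 2 = 18)
r(w) = 25 (r(w) = 7 + 18 = 25)
(1 + r(-2))² = (1 + 25)² = 26² = 676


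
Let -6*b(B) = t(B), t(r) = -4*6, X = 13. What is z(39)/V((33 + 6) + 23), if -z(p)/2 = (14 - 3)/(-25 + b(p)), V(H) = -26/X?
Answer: -11/21 ≈ -0.52381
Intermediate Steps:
t(r) = -24
b(B) = 4 (b(B) = -⅙*(-24) = 4)
V(H) = -2 (V(H) = -26/13 = -26*1/13 = -2)
z(p) = 22/21 (z(p) = -2*(14 - 3)/(-25 + 4) = -22/(-21) = -22*(-1)/21 = -2*(-11/21) = 22/21)
z(39)/V((33 + 6) + 23) = (22/21)/(-2) = (22/21)*(-½) = -11/21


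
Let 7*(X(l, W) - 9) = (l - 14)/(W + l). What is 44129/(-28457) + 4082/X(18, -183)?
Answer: 133707958031/295696687 ≈ 452.18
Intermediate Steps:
X(l, W) = 9 + (-14 + l)/(7*(W + l)) (X(l, W) = 9 + ((l - 14)/(W + l))/7 = 9 + ((-14 + l)/(W + l))/7 = 9 + (-14 + l)/(7*(W + l)))
44129/(-28457) + 4082/X(18, -183) = 44129/(-28457) + 4082/(((-2 + 9*(-183) + (64/7)*18)/(-183 + 18))) = 44129*(-1/28457) + 4082/(((-2 - 1647 + 1152/7)/(-165))) = -44129/28457 + 4082/((-1/165*(-10391/7))) = -44129/28457 + 4082/(10391/1155) = -44129/28457 + 4082*(1155/10391) = -44129/28457 + 4714710/10391 = 133707958031/295696687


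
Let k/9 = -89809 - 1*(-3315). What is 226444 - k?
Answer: 1004890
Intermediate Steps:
k = -778446 (k = 9*(-89809 - 1*(-3315)) = 9*(-89809 + 3315) = 9*(-86494) = -778446)
226444 - k = 226444 - 1*(-778446) = 226444 + 778446 = 1004890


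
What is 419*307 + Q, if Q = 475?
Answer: 129108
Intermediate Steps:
419*307 + Q = 419*307 + 475 = 128633 + 475 = 129108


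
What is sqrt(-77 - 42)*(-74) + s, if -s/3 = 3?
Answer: -9 - 74*I*sqrt(119) ≈ -9.0 - 807.25*I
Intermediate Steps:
s = -9 (s = -3*3 = -9)
sqrt(-77 - 42)*(-74) + s = sqrt(-77 - 42)*(-74) - 9 = sqrt(-119)*(-74) - 9 = (I*sqrt(119))*(-74) - 9 = -74*I*sqrt(119) - 9 = -9 - 74*I*sqrt(119)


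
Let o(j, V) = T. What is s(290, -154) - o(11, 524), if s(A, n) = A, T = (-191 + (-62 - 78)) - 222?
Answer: 843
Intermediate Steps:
T = -553 (T = (-191 - 140) - 222 = -331 - 222 = -553)
o(j, V) = -553
s(290, -154) - o(11, 524) = 290 - 1*(-553) = 290 + 553 = 843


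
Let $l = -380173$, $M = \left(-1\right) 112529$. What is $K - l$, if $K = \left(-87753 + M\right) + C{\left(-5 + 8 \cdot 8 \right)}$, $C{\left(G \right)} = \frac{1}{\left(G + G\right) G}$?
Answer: $\frac{1252401143}{6962} \approx 1.7989 \cdot 10^{5}$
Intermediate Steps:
$M = -112529$
$C{\left(G \right)} = \frac{1}{2 G^{2}}$ ($C{\left(G \right)} = \frac{1}{2 G G} = \frac{\frac{1}{2} \frac{1}{G}}{G} = \frac{1}{2 G^{2}}$)
$K = - \frac{1394363283}{6962}$ ($K = \left(-87753 - 112529\right) + \frac{1}{2 \left(-5 + 8 \cdot 8\right)^{2}} = -200282 + \frac{1}{2 \left(-5 + 64\right)^{2}} = -200282 + \frac{1}{2 \cdot 3481} = -200282 + \frac{1}{2} \cdot \frac{1}{3481} = -200282 + \frac{1}{6962} = - \frac{1394363283}{6962} \approx -2.0028 \cdot 10^{5}$)
$K - l = - \frac{1394363283}{6962} - -380173 = - \frac{1394363283}{6962} + 380173 = \frac{1252401143}{6962}$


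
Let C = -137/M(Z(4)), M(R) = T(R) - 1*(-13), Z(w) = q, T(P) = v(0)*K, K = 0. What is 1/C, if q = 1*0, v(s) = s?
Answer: -13/137 ≈ -0.094890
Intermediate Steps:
T(P) = 0 (T(P) = 0*0 = 0)
q = 0
Z(w) = 0
M(R) = 13 (M(R) = 0 - 1*(-13) = 0 + 13 = 13)
C = -137/13 ≈ -10.538
1/C = 1/(-137/13) = -13/137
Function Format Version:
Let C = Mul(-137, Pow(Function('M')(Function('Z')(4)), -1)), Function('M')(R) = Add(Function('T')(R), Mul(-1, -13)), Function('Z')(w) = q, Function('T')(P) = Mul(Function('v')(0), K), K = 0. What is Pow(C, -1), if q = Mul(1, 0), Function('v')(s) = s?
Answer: Rational(-13, 137) ≈ -0.094890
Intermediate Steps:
Function('T')(P) = 0 (Function('T')(P) = Mul(0, 0) = 0)
q = 0
Function('Z')(w) = 0
Function('M')(R) = 13 (Function('M')(R) = Add(0, Mul(-1, -13)) = Add(0, 13) = 13)
C = Rational(-137, 13) (C = Mul(-137, Pow(13, -1)) = Mul(-137, Rational(1, 13)) = Rational(-137, 13) ≈ -10.538)
Pow(C, -1) = Pow(Rational(-137, 13), -1) = Rational(-13, 137)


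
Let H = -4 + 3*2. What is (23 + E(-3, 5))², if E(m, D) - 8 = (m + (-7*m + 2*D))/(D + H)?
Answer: 1225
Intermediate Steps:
H = 2 (H = -4 + 6 = 2)
E(m, D) = 8 + (-6*m + 2*D)/(2 + D) (E(m, D) = 8 + (m + (-7*m + 2*D))/(D + 2) = 8 + (-6*m + 2*D)/(2 + D))
(23 + E(-3, 5))² = (23 + 2*(8 - 3*(-3) + 5*5)/(2 + 5))² = (23 + 2*(8 + 9 + 25)/7)² = (23 + 2*(⅐)*42)² = (23 + 12)² = 35² = 1225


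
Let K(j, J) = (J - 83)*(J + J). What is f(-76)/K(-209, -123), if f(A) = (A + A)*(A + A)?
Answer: 5776/12669 ≈ 0.45592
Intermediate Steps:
K(j, J) = 2*J*(-83 + J) (K(j, J) = (-83 + J)*(2*J) = 2*J*(-83 + J))
f(A) = 4*A² (f(A) = (2*A)*(2*A) = 4*A²)
f(-76)/K(-209, -123) = (4*(-76)²)/((2*(-123)*(-83 - 123))) = (4*5776)/((2*(-123)*(-206))) = 23104/50676 = 23104*(1/50676) = 5776/12669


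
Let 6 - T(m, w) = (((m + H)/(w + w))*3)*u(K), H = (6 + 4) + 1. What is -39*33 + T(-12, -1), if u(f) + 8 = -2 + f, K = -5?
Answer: -2517/2 ≈ -1258.5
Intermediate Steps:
u(f) = -10 + f (u(f) = -8 + (-2 + f) = -10 + f)
H = 11 (H = 10 + 1 = 11)
T(m, w) = 6 + 45*(11 + m)/(2*w) (T(m, w) = 6 - ((m + 11)/(w + w))*3*(-10 - 5) = 6 - ((11 + m)/((2*w)))*3*(-15) = 6 - ((11 + m)*(1/(2*w)))*3*(-15) = 6 - ((11 + m)/(2*w))*3*(-15) = 6 - 3*(11 + m)/(2*w)*(-15) = 6 - (-45)*(11 + m)/(2*w) = 6 + 45*(11 + m)/(2*w))
-39*33 + T(-12, -1) = -39*33 + (3/2)*(165 + 4*(-1) + 15*(-12))/(-1) = -1287 + (3/2)*(-1)*(165 - 4 - 180) = -1287 + (3/2)*(-1)*(-19) = -1287 + 57/2 = -2517/2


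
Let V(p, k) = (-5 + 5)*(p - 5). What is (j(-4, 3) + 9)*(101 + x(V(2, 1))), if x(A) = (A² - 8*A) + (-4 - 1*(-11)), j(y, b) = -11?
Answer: -216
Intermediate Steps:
V(p, k) = 0 (V(p, k) = 0*(-5 + p) = 0)
x(A) = 7 + A² - 8*A (x(A) = (A² - 8*A) + (-4 + 11) = (A² - 8*A) + 7 = 7 + A² - 8*A)
(j(-4, 3) + 9)*(101 + x(V(2, 1))) = (-11 + 9)*(101 + (7 + 0² - 8*0)) = -2*(101 + (7 + 0 + 0)) = -2*(101 + 7) = -2*108 = -216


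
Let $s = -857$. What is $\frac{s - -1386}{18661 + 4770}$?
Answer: $\frac{529}{23431} \approx 0.022577$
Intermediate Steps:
$\frac{s - -1386}{18661 + 4770} = \frac{-857 - -1386}{18661 + 4770} = \frac{-857 + 1386}{23431} = 529 \cdot \frac{1}{23431} = \frac{529}{23431}$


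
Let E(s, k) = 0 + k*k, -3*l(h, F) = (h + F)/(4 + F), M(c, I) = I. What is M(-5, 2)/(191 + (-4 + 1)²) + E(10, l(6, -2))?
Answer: 409/900 ≈ 0.45444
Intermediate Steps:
l(h, F) = -(F + h)/(3*(4 + F)) (l(h, F) = -(h + F)/(3*(4 + F)) = -(F + h)/(3*(4 + F)))
E(s, k) = k² (E(s, k) = 0 + k² = k²)
M(-5, 2)/(191 + (-4 + 1)²) + E(10, l(6, -2)) = 2/(191 + (-4 + 1)²) + ((-1*(-2) - 1*6)/(3*(4 - 2)))² = 2/(191 + (-3)²) + ((⅓)*(2 - 6)/2)² = 2/(191 + 9) + ((⅓)*(½)*(-4))² = 2/200 + (-⅔)² = 2*(1/200) + 4/9 = 1/100 + 4/9 = 409/900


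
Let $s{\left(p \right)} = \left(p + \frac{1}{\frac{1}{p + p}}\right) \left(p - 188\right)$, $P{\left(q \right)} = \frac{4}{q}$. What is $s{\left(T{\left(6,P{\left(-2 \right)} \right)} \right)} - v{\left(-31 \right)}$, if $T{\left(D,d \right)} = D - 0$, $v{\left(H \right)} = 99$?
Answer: $-3375$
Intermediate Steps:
$T{\left(D,d \right)} = D$ ($T{\left(D,d \right)} = D + 0 = D$)
$s{\left(p \right)} = 3 p \left(-188 + p\right)$ ($s{\left(p \right)} = \left(p + \frac{1}{\frac{1}{2 p}}\right) \left(-188 + p\right) = \left(p + \frac{1}{\frac{1}{2} \frac{1}{p}}\right) \left(-188 + p\right) = \left(p + 2 p\right) \left(-188 + p\right) = 3 p \left(-188 + p\right)$)
$s{\left(T{\left(6,P{\left(-2 \right)} \right)} \right)} - v{\left(-31 \right)} = 3 \cdot 6 \left(-188 + 6\right) - 99 = 3 \cdot 6 \left(-182\right) - 99 = -3276 - 99 = -3375$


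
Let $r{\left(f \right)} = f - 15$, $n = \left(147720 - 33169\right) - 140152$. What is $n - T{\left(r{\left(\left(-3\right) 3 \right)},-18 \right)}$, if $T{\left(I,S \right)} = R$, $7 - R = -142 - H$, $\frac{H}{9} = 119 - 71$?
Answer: $-26182$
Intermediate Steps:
$H = 432$ ($H = 9 \left(119 - 71\right) = 9 \cdot 48 = 432$)
$n = -25601$ ($n = 114551 - 140152 = -25601$)
$r{\left(f \right)} = -15 + f$
$R = 581$ ($R = 7 - \left(-142 - 432\right) = 7 - -574 = 7 + 574 = 581$)
$T{\left(I,S \right)} = 581$
$n - T{\left(r{\left(\left(-3\right) 3 \right)},-18 \right)} = -25601 - 581 = -26182$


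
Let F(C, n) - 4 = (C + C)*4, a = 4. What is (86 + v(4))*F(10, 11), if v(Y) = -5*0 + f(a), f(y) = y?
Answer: 7560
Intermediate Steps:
F(C, n) = 4 + 8*C (F(C, n) = 4 + (C + C)*4 = 4 + (2*C)*4 = 4 + 8*C)
v(Y) = 4 (v(Y) = -5*0 + 4 = 0 + 4 = 4)
(86 + v(4))*F(10, 11) = (86 + 4)*(4 + 8*10) = 90*(4 + 80) = 90*84 = 7560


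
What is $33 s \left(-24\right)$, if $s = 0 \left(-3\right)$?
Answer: $0$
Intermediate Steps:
$s = 0$
$33 s \left(-24\right) = 33 \cdot 0 \left(-24\right) = 0 \left(-24\right) = 0$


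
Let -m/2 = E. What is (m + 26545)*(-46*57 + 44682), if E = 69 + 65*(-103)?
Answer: 1673861820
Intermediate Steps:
E = -6626 (E = 69 - 6695 = -6626)
m = 13252 (m = -2*(-6626) = 13252)
(m + 26545)*(-46*57 + 44682) = (13252 + 26545)*(-46*57 + 44682) = 39797*(-2622 + 44682) = 39797*42060 = 1673861820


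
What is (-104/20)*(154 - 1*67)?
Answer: -2262/5 ≈ -452.40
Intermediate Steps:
(-104/20)*(154 - 1*67) = (-104*1/20)*(154 - 67) = -26/5*87 = -2262/5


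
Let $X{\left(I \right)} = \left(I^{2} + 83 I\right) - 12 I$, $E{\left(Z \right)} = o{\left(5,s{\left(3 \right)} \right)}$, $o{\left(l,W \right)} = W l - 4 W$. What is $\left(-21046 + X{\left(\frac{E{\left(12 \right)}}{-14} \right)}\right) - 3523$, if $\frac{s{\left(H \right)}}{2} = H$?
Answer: $- \frac{1205363}{49} \approx -24599.0$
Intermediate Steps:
$s{\left(H \right)} = 2 H$
$o{\left(l,W \right)} = - 4 W + W l$
$E{\left(Z \right)} = 6$ ($E{\left(Z \right)} = 2 \cdot 3 \left(-4 + 5\right) = 6 \cdot 1 = 6$)
$X{\left(I \right)} = I^{2} + 71 I$
$\left(-21046 + X{\left(\frac{E{\left(12 \right)}}{-14} \right)}\right) - 3523 = \left(-21046 + \frac{6}{-14} \left(71 + \frac{6}{-14}\right)\right) - 3523 = \left(-21046 + 6 \left(- \frac{1}{14}\right) \left(71 + 6 \left(- \frac{1}{14}\right)\right)\right) - 3523 = \left(-21046 - \frac{3 \left(71 - \frac{3}{7}\right)}{7}\right) - 3523 = \left(-21046 - \frac{1482}{49}\right) - 3523 = - \frac{1032736}{49} - 3523 = - \frac{1205363}{49}$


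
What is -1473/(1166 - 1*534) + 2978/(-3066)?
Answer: -3199157/968856 ≈ -3.3020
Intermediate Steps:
-1473/(1166 - 1*534) + 2978/(-3066) = -1473/(1166 - 534) + 2978*(-1/3066) = -1473/632 - 1489/1533 = -3199157/968856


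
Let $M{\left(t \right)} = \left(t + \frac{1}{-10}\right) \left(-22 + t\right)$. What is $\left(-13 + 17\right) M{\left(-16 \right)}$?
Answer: $\frac{12236}{5} \approx 2447.2$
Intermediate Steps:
$M{\left(t \right)} = \left(-22 + t\right) \left(- \frac{1}{10} + t\right)$ ($M{\left(t \right)} = \left(t - \frac{1}{10}\right) \left(-22 + t\right) = \left(- \frac{1}{10} + t\right) \left(-22 + t\right) = \left(-22 + t\right) \left(- \frac{1}{10} + t\right)$)
$\left(-13 + 17\right) M{\left(-16 \right)} = \left(-13 + 17\right) \left(\frac{11}{5} + \left(-16\right)^{2} - - \frac{1768}{5}\right) = 4 \left(\frac{11}{5} + 256 + \frac{1768}{5}\right) = 4 \cdot \frac{3059}{5} = \frac{12236}{5}$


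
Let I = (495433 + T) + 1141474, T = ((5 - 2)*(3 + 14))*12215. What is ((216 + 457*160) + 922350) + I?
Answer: 3255558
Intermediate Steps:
T = 622965 (T = (3*17)*12215 = 51*12215 = 622965)
I = 2259872 (I = (495433 + 622965) + 1141474 = 1118398 + 1141474 = 2259872)
((216 + 457*160) + 922350) + I = ((216 + 457*160) + 922350) + 2259872 = ((216 + 73120) + 922350) + 2259872 = (73336 + 922350) + 2259872 = 995686 + 2259872 = 3255558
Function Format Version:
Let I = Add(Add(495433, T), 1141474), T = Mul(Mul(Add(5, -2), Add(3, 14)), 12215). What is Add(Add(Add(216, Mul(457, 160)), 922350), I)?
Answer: 3255558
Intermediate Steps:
T = 622965 (T = Mul(Mul(3, 17), 12215) = Mul(51, 12215) = 622965)
I = 2259872 (I = Add(Add(495433, 622965), 1141474) = Add(1118398, 1141474) = 2259872)
Add(Add(Add(216, Mul(457, 160)), 922350), I) = Add(Add(Add(216, Mul(457, 160)), 922350), 2259872) = Add(Add(Add(216, 73120), 922350), 2259872) = Add(Add(73336, 922350), 2259872) = Add(995686, 2259872) = 3255558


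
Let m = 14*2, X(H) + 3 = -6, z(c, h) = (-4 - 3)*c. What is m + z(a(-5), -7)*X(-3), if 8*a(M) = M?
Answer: -91/8 ≈ -11.375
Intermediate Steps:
a(M) = M/8
z(c, h) = -7*c
X(H) = -9 (X(H) = -3 - 6 = -9)
m = 28
m + z(a(-5), -7)*X(-3) = 28 - 7*(-5)/8*(-9) = 28 - 7*(-5/8)*(-9) = 28 + (35/8)*(-9) = 28 - 315/8 = -91/8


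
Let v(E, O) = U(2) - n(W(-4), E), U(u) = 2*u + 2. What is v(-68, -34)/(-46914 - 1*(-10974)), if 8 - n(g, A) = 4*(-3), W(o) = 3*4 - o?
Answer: 7/17970 ≈ 0.00038954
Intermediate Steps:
W(o) = 12 - o
n(g, A) = 20 (n(g, A) = 8 - 4*(-3) = 8 - 1*(-12) = 8 + 12 = 20)
U(u) = 2 + 2*u
v(E, O) = -14 (v(E, O) = (2 + 2*2) - 1*20 = (2 + 4) - 20 = 6 - 20 = -14)
v(-68, -34)/(-46914 - 1*(-10974)) = -14/(-46914 - 1*(-10974)) = -14/(-46914 + 10974) = -14/(-35940) = -14*(-1/35940) = 7/17970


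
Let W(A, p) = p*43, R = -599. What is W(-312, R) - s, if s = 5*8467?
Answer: -68092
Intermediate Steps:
W(A, p) = 43*p
s = 42335
W(-312, R) - s = 43*(-599) - 1*42335 = -25757 - 42335 = -68092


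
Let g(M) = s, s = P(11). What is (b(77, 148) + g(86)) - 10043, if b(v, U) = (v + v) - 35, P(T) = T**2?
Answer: -9803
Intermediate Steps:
b(v, U) = -35 + 2*v (b(v, U) = 2*v - 35 = -35 + 2*v)
s = 121 (s = 11**2 = 121)
g(M) = 121
(b(77, 148) + g(86)) - 10043 = ((-35 + 2*77) + 121) - 10043 = ((-35 + 154) + 121) - 10043 = (119 + 121) - 10043 = 240 - 10043 = -9803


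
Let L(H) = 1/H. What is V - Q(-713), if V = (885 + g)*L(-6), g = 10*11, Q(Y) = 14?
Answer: -1079/6 ≈ -179.83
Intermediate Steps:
g = 110
V = -995/6 (V = (885 + 110)/(-6) = 995*(-⅙) = -995/6 ≈ -165.83)
V - Q(-713) = -995/6 - 1*14 = -995/6 - 14 = -1079/6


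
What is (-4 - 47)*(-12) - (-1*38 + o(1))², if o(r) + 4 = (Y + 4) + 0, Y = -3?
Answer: -1069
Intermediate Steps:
o(r) = -3 (o(r) = -4 + ((-3 + 4) + 0) = -4 + (1 + 0) = -4 + 1 = -3)
(-4 - 47)*(-12) - (-1*38 + o(1))² = (-4 - 47)*(-12) - (-1*38 - 3)² = -51*(-12) - (-38 - 3)² = 612 - 1*(-41)² = 612 - 1*1681 = 612 - 1681 = -1069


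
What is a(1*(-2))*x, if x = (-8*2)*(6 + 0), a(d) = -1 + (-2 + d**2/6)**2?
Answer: -224/3 ≈ -74.667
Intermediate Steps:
a(d) = -1 + (-2 + d**2/6)**2
x = -96 (x = -16*6 = -96)
a(1*(-2))*x = (-1 + (-12 + (1*(-2))**2)**2/36)*(-96) = (-1 + (-12 + (-2)**2)**2/36)*(-96) = (-1 + (-12 + 4)**2/36)*(-96) = (-1 + (1/36)*(-8)**2)*(-96) = (-1 + (1/36)*64)*(-96) = (-1 + 16/9)*(-96) = (7/9)*(-96) = -224/3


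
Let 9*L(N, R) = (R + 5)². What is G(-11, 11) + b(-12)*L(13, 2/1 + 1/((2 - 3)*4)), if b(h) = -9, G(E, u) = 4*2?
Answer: -601/16 ≈ -37.563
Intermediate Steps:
G(E, u) = 8
L(N, R) = (5 + R)²/9 (L(N, R) = (R + 5)²/9 = (5 + R)²/9)
G(-11, 11) + b(-12)*L(13, 2/1 + 1/((2 - 3)*4)) = 8 - (5 + (2/1 + 1/((2 - 3)*4)))² = 8 - (5 + (2*1 + (¼)/(-1)))² = 8 - (5 + (2 - 1*¼))² = 8 - (5 + (2 - ¼))² = 8 - (5 + 7/4)² = 8 - (27/4)² = 8 - 729/16 = -601/16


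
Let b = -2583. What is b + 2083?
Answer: -500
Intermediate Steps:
b + 2083 = -2583 + 2083 = -500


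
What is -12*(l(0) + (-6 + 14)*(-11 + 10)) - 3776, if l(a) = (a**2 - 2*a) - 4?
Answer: -3632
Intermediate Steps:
l(a) = -4 + a**2 - 2*a
-12*(l(0) + (-6 + 14)*(-11 + 10)) - 3776 = -12*((-4 + 0**2 - 2*0) + (-6 + 14)*(-11 + 10)) - 3776 = -12*((-4 + 0 + 0) + 8*(-1)) - 3776 = -12*(-4 - 8) - 3776 = -12*(-12) - 3776 = 144 - 3776 = -3632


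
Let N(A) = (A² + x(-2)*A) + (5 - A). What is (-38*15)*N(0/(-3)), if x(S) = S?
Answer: -2850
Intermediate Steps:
N(A) = 5 + A² - 3*A (N(A) = (A² - 2*A) + (5 - A) = 5 + A² - 3*A)
(-38*15)*N(0/(-3)) = (-38*15)*(5 + (0/(-3))² - 0/(-3)) = -570*(5 + (0*(-⅓))² - 0*(-1)/3) = -570*(5 + 0² - 3*0) = -570*(5 + 0 + 0) = -570*5 = -2850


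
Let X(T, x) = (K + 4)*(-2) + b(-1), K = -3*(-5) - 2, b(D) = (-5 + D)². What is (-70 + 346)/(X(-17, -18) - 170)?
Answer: -23/14 ≈ -1.6429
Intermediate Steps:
K = 13 (K = 15 - 2 = 13)
X(T, x) = 2 (X(T, x) = (13 + 4)*(-2) + (-5 - 1)² = 17*(-2) + (-6)² = -34 + 36 = 2)
(-70 + 346)/(X(-17, -18) - 170) = (-70 + 346)/(2 - 170) = 276/(-168) = 276*(-1/168) = -23/14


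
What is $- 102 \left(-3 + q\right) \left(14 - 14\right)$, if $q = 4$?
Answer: $0$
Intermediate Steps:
$- 102 \left(-3 + q\right) \left(14 - 14\right) = - 102 \left(-3 + 4\right) \left(14 - 14\right) = - 102 \cdot 1 \cdot 0 = \left(-102\right) 0 = 0$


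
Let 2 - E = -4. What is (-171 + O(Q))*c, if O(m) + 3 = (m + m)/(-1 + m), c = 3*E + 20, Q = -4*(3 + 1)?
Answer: -111188/17 ≈ -6540.5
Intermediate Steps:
E = 6 (E = 2 - 1*(-4) = 2 + 4 = 6)
Q = -16 (Q = -4*4 = -16)
c = 38 (c = 3*6 + 20 = 18 + 20 = 38)
O(m) = -3 + 2*m/(-1 + m) (O(m) = -3 + (m + m)/(-1 + m) = -3 + (2*m)/(-1 + m) = -3 + 2*m/(-1 + m))
(-171 + O(Q))*c = (-171 + (3 - 1*(-16))/(-1 - 16))*38 = (-171 + (3 + 16)/(-17))*38 = (-171 - 1/17*19)*38 = (-171 - 19/17)*38 = -2926/17*38 = -111188/17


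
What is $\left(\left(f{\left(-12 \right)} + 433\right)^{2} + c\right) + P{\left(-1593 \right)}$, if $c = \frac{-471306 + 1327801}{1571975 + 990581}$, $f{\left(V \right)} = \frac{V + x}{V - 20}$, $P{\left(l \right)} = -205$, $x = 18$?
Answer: $\frac{30688677725335}{164003584} \approx 1.8712 \cdot 10^{5}$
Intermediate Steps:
$f{\left(V \right)} = \frac{18 + V}{-20 + V}$ ($f{\left(V \right)} = \frac{V + 18}{V - 20} = \frac{18 + V}{-20 + V}$)
$c = \frac{856495}{2562556} \approx 0.33423$
$\left(\left(f{\left(-12 \right)} + 433\right)^{2} + c\right) + P{\left(-1593 \right)} = \left(\left(\frac{18 - 12}{-20 - 12} + 433\right)^{2} + \frac{856495}{2562556}\right) - 205 = \left(\left(\frac{1}{-32} \cdot 6 + 433\right)^{2} + \frac{856495}{2562556}\right) - 205 = \left(\left(\left(- \frac{1}{32}\right) 6 + 433\right)^{2} + \frac{856495}{2562556}\right) - 205 = \left(\left(- \frac{3}{16} + 433\right)^{2} + \frac{856495}{2562556}\right) - 205 = \left(\left(\frac{6925}{16}\right)^{2} + \frac{856495}{2562556}\right) - 205 = \left(\frac{47955625}{256} + \frac{856495}{2562556}\right) - 205 = \frac{30722298460055}{164003584} - 205 = \frac{30688677725335}{164003584}$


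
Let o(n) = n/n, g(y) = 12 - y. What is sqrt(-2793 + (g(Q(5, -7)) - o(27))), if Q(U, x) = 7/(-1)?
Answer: 5*I*sqrt(111) ≈ 52.678*I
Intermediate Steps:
Q(U, x) = -7 (Q(U, x) = 7*(-1) = -7)
o(n) = 1
sqrt(-2793 + (g(Q(5, -7)) - o(27))) = sqrt(-2793 + ((12 - 1*(-7)) - 1*1)) = sqrt(-2793 + ((12 + 7) - 1)) = sqrt(-2793 + (19 - 1)) = sqrt(-2793 + 18) = sqrt(-2775) = 5*I*sqrt(111)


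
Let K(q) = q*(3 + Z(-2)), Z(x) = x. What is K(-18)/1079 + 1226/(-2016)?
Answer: -679571/1087632 ≈ -0.62482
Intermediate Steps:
K(q) = q (K(q) = q*(3 - 2) = q*1 = q)
K(-18)/1079 + 1226/(-2016) = -18/1079 + 1226/(-2016) = -18*1/1079 + 1226*(-1/2016) = -18/1079 - 613/1008 = -679571/1087632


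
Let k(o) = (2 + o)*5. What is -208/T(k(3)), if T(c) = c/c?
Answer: -208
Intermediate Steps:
k(o) = 10 + 5*o
T(c) = 1
-208/T(k(3)) = -208/1 = -208*1 = -208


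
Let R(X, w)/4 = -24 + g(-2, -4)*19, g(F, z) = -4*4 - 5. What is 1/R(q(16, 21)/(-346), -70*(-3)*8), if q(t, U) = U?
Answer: -1/1692 ≈ -0.00059102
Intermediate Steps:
g(F, z) = -21 (g(F, z) = -16 - 5 = -21)
R(X, w) = -1692 (R(X, w) = 4*(-24 - 21*19) = 4*(-24 - 399) = 4*(-423) = -1692)
1/R(q(16, 21)/(-346), -70*(-3)*8) = 1/(-1692) = -1/1692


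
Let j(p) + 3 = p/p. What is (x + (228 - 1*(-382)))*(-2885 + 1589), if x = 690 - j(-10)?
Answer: -1687392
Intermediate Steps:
j(p) = -2 (j(p) = -3 + p/p = -3 + 1 = -2)
x = 692 (x = 690 - 1*(-2) = 690 + 2 = 692)
(x + (228 - 1*(-382)))*(-2885 + 1589) = (692 + (228 - 1*(-382)))*(-2885 + 1589) = (692 + (228 + 382))*(-1296) = (692 + 610)*(-1296) = 1302*(-1296) = -1687392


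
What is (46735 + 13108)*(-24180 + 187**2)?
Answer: 645646127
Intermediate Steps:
(46735 + 13108)*(-24180 + 187**2) = 59843*(-24180 + 34969) = 59843*10789 = 645646127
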